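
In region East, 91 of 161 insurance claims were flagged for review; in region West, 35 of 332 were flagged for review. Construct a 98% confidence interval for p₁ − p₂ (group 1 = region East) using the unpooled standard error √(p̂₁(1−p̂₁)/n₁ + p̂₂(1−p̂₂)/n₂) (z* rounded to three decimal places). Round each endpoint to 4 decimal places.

p̂₁ = 0.56522, p̂₂ = 0.10542, so the observed difference is 0.45980.
SE = √(0.001526377 + 0.000284060) = √0.001810437 = 0.042549.
The 98% critical value is z* = 2.326. Margin of error = 0.09897.
CI: 0.45980 ± 0.09897 = (0.3608, 0.5588).

(0.3608, 0.5588)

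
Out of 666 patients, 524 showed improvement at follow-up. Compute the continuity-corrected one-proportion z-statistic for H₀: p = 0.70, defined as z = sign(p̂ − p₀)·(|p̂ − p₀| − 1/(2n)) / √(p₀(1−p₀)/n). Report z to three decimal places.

Sample proportion p̂ = 524/666 = 0.78679. p̂ − p₀ = 0.086787.
1/(2n) = 0.000751.
Corrected numerator: |0.086787| − 0.000751 = 0.086036.
Under H₀, SE = √(p₀(1−p₀)/n) = √(0.70·0.30/666) = √0.000315315 = 0.017757.
z = +0.086036/0.017757 = 4.845.

z = 4.845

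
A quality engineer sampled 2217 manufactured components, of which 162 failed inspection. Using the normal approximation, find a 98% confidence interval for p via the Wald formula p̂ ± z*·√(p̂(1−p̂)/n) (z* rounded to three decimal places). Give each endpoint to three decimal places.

Sample proportion p̂ = 162/2217 = 0.07307.
SE(p̂) = √(0.07307·0.92693/2217) = 0.005527.
z* = 2.326 at the 98% level.
Margin = 2.326·0.005527 = 0.01286.
CI: 0.07307 ± 0.01286 = (0.060, 0.086).

(0.060, 0.086)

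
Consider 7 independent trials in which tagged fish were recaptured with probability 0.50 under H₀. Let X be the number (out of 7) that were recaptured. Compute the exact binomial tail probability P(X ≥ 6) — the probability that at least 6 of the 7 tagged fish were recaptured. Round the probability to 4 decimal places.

X is binomial with n = 7 and p = 0.50.
P(X ≥ 6) = C(7,6)·0.50^6·0.50^1 + C(7,7)·0.50^7·0.50^0.
= 0.054688 + 0.007812 = 0.0625.

P = 0.0625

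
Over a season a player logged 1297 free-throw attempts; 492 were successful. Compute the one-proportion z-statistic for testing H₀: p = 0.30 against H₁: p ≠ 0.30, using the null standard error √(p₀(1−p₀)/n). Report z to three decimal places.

p̂ = 492/1297 = 0.37934.
Under H₀, SE = √(p₀(1−p₀)/n) = √(0.30·0.70/1297) = √0.000161912 = 0.012724.
Test statistic: z = 0.07934/0.012724 = 6.235.

z = 6.235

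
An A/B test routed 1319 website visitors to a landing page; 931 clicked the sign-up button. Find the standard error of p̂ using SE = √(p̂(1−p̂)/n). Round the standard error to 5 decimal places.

With x = 931 successes in n = 1319, p̂ = 0.70584.
p̂(1−p̂) = 0.70584·0.29416 = 0.207630.
Dividing by n and taking the root: √0.000157415 = 0.01255.

SE = 0.01255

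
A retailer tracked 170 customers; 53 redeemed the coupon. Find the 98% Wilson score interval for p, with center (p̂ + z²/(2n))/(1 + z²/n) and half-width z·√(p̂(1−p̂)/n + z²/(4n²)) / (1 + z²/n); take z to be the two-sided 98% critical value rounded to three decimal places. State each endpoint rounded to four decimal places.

(0.2360, 0.3991)

p̂ = 53/170 = 0.31176; z = 2.326, so z² = 5.410276.
Denominator 1 + z²/n = 1 + 5.410276/170 = 1.031825.
Adjusted center: (0.31176 + z²/(2n))/1.031825 = 0.31757.
Radicand: p̂(1−p̂)/n + z²/(4n²) = 0.001262162 + 0.000046802 = 0.001308964.
Half-width = z·√(radicand)/denom = 2.326·0.036180/1.031825 = 0.08156.
CI: 0.31757 ± 0.08156 = (0.2360, 0.3991).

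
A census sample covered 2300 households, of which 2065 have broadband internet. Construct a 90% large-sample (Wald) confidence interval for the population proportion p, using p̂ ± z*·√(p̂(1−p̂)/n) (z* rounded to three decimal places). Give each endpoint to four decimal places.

Sample proportion p̂ = 2065/2300 = 0.89783.
Standard error of p̂: √(0.091734/2300) = √0.000039885 = 0.006315.
For 90% confidence, z* = 1.645.
Margin = 1.645·0.006315 = 0.01039.
Interval: 0.89783 ± 0.01039 → (0.8874, 0.9082).

(0.8874, 0.9082)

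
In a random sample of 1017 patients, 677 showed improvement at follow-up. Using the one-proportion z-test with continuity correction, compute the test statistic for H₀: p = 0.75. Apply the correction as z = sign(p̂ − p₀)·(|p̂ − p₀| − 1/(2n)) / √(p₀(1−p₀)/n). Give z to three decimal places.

z = -6.174

With x = 677 successes in n = 1017, p̂ = 0.66568. p̂ − p₀ = -0.084317.
1/(2n) = 0.000492.
Corrected numerator: |-0.084317| − 0.000492 = 0.083825.
SE₀ = √(0.75·0.25/1017) = 0.013578.
z = −0.083825/0.013578 = -6.174.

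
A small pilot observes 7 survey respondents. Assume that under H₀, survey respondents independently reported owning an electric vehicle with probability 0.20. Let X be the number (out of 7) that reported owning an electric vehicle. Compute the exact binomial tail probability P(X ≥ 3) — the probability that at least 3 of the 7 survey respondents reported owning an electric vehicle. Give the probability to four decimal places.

X is binomial with n = 7 and p = 0.20.
P(X ≥ 3) = Σ_{j=3}^{7} C(7,j)·0.20^j·0.80^{7−j}.
= 0.114688 + 0.028672 + 0.004301 + 0.000358 + 0.000013 = 0.1480.

P = 0.1480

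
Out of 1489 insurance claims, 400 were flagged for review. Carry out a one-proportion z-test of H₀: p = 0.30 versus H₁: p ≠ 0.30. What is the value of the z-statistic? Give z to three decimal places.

p̂ = 400/1489 = 0.26864.
SE₀ = √(0.30·0.70/1489) = 0.011876.
Test statistic: z = -0.03136/0.011876 = -2.641.

z = -2.641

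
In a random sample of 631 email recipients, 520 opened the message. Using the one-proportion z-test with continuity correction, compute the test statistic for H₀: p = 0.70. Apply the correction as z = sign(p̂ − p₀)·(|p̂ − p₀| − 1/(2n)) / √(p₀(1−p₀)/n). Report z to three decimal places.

z = 6.759

Sample proportion p̂ = 520/631 = 0.82409. p̂ − p₀ = 0.124089.
1/(2n) = 0.000792.
Corrected numerator: |0.124089| − 0.000792 = 0.123297.
SE₀ = √(0.70·0.30/631) = 0.018243.
z = (+)0.123297/0.018243 = 6.759.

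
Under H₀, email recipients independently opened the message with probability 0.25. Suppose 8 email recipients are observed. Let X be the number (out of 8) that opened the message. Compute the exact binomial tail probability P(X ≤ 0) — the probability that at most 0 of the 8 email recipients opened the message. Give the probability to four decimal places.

X ~ Binomial(n=8, p=0.25).
P(X ≤ 0) = C(8,0)·0.25^0·0.75^8.
= 0.100113 = 0.1001.

P = 0.1001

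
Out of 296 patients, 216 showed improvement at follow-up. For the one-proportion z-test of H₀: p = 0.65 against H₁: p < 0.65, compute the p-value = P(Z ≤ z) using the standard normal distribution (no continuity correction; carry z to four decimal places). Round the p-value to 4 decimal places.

With x = 216 successes in n = 296, p̂ = 0.72973.
Under H₀, SE = √(p₀(1−p₀)/n) = √(0.65·0.35/296) = √0.000768581 = 0.027723.
z = (p̂ − p₀)/SE = (216/296 − 0.65)/0.027723 ≈ 2.8759.
From the standard normal, P(Z ≤ z) = 0.9980.

p-value = 0.9980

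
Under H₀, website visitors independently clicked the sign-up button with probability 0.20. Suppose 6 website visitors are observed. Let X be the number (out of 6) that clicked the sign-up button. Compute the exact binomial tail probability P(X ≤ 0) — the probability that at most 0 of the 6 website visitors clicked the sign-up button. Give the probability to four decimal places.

X is binomial with n = 6 and p = 0.20.
P(X ≤ 0) = C(6,0)·0.20^0·0.80^6.
= 0.262144 = 0.2621.

P = 0.2621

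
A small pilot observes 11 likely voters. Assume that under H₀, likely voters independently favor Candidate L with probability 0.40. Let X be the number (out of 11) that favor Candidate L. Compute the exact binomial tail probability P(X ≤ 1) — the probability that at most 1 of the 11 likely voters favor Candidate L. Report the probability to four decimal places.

X ~ Binomial(n=11, p=0.40).
P(X ≤ 1) = C(11,0)·0.40^0·0.60^11 + C(11,1)·0.40^1·0.60^10.
= 0.003628 + 0.026605 = 0.0302.

P = 0.0302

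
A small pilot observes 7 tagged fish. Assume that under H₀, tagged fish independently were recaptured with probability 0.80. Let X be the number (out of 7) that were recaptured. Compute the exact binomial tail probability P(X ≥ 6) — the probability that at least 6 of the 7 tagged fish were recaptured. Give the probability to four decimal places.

P = 0.5767

X ~ Binomial(n=7, p=0.80).
P(X ≥ 6) = C(7,6)·0.80^6·0.20^1 + C(7,7)·0.80^7·0.20^0.
= 0.367002 + 0.209715 = 0.5767.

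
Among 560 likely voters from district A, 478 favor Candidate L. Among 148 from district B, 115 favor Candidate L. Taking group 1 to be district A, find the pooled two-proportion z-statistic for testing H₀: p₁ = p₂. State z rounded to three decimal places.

p̂₁ = 478/560 = 0.85357, p̂₂ = 115/148 = 0.77703.
Pooling: p̂ = 593/708 = 0.83757.
Pooled SE = √[0.1360461·0.00854247] ≈ 0.034091.
z = 0.07654/0.034091 = 2.245.

z = 2.245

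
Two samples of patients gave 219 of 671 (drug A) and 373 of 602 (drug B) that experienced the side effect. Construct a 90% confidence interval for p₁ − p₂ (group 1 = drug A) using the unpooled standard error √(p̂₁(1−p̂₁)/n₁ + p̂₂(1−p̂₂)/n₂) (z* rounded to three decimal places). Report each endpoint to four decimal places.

(-0.3373, -0.2491)

p̂₁ = 219/671 = 0.32638, p̂₂ = 373/602 = 0.61960; p̂₁ − p̂₂ = -0.29322.
SE = √(0.000327654 + 0.000391521) = √0.000719175 = 0.026817.
The 90% critical value is z* = 1.645. Margin = 1.645·0.026817 = 0.04411.
So the interval runs from -0.3373 to -0.2491.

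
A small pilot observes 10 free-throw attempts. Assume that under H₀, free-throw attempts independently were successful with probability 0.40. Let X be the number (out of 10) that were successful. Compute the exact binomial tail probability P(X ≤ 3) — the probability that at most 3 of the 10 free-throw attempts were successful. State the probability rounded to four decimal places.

P = 0.3823

X ~ Binomial(n=10, p=0.40).
P(X ≤ 3) = C(10,0)·0.40^0·0.60^10 + C(10,1)·0.40^1·0.60^9 + C(10,2)·0.40^2·0.60^8 + C(10,3)·0.40^3·0.60^7.
= 0.006047 + 0.040311 + 0.120932 + 0.214991 = 0.3823.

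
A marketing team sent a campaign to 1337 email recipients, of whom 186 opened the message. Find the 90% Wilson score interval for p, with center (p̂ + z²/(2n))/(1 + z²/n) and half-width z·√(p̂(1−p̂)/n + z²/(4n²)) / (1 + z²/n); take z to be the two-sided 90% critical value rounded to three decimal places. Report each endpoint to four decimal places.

(0.1243, 0.1554)

p̂ = 186/1337 = 0.13912; z = 1.645, so z² = 2.706025.
Denominator 1 + z²/n = 1 + 2.706025/1337 = 1.002024.
Adjusted center: (0.13912 + z²/(2n))/1.002024 = 0.13985.
Radicand: p̂(1−p̂)/n + z²/(4n²) = 0.000089576 + 0.000000378 = 0.000089954.
Half-width = z·√(radicand)/denom = 1.645·0.009484/1.002024 = 0.01557.
So the interval runs from 0.1243 to 0.1554.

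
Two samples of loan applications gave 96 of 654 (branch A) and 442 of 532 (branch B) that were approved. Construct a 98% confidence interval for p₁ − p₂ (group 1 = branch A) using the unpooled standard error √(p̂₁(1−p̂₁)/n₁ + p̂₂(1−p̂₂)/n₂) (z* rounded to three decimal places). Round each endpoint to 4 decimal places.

p̂₁ = 0.14679, p̂₂ = 0.83083, so the observed difference is -0.68404.
Unpooled SE = √(p̂₁(1−p̂₁)/n₁ + p̂₂(1−p̂₂)/n₂) = √(0.000191502 + 0.000264198) = 0.021347.
For 98% confidence, z* = 2.326. Margin = 2.326·0.021347 = 0.04965.
So the interval runs from -0.7337 to -0.6344.

(-0.7337, -0.6344)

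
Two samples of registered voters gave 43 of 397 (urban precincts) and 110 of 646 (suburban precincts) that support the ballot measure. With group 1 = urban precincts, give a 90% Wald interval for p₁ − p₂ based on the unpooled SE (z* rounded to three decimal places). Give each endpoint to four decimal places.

(-0.0973, -0.0266)

p̂₁ = 0.10831, p̂₂ = 0.17028, so the observed difference is -0.06197.
Unpooled SE = √(p̂₁(1−p̂₁)/n₁ + p̂₂(1−p̂₂)/n₂) = √(0.000243277 + 0.000218706) = 0.021494.
z* = 1.645 at the 90% level. Margin of error = 0.03536.
So the interval runs from -0.0973 to -0.0266.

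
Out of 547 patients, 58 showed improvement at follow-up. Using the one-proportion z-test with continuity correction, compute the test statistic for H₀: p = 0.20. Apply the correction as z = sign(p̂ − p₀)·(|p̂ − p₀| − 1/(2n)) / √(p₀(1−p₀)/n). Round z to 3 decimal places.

With x = 58 successes in n = 547, p̂ = 0.10603. p̂ − p₀ = -0.093967.
1/(2n) = 0.000914.
Corrected numerator: |-0.093967| − 0.000914 = 0.093053.
Under H₀, SE = √(p₀(1−p₀)/n) = √(0.20·0.80/547) = √0.000292505 = 0.017103.
z = (−)0.093053/0.017103 = -5.441.

z = -5.441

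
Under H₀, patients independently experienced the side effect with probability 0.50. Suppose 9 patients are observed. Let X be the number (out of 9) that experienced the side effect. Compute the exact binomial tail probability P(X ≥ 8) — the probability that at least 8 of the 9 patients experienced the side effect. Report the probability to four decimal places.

X is binomial with n = 9 and p = 0.50.
P(X ≥ 8) = C(9,8)·0.50^8·0.50^1 + C(9,9)·0.50^9·0.50^0.
= 0.017578 + 0.001953 = 0.0195.

P = 0.0195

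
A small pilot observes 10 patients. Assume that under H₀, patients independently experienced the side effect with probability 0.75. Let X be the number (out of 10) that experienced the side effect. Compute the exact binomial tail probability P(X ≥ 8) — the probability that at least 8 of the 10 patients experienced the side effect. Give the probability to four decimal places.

X is binomial with n = 10 and p = 0.75.
P(X ≥ 8) = C(10,8)·0.75^8·0.25^2 + C(10,9)·0.75^9·0.25^1 + C(10,10)·0.75^10·0.25^0.
= 0.281568 + 0.187712 + 0.056314 = 0.5256.

P = 0.5256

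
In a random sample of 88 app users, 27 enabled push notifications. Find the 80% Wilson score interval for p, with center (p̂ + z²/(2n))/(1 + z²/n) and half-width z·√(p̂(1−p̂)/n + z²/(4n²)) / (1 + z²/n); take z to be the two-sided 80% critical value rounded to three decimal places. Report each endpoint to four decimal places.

(0.2478, 0.3729)

p̂ = 27/88 = 0.30682; z = 1.282, so z² = 1.643524.
Denominator 1 + z²/n = 1 + 1.643524/88 = 1.018676.
Adjusted center: (0.30682 + z²/(2n))/1.018676 = 0.31036.
Radicand: p̂(1−p̂)/n + z²/(4n²) = 0.002416827 + 0.000053058 = 0.002469885.
Half-width = 1.282·√0.002469885/1.018676 = 0.06254.
CI: 0.31036 ± 0.06254 = (0.2478, 0.3729).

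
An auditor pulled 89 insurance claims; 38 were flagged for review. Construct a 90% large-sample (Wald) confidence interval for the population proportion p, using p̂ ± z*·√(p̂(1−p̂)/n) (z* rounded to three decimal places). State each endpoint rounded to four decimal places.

p̂ = 38/89 = 0.42697.
Standard error of p̂: √(0.244666/89) = √0.002749057 = 0.052431.
For 90% confidence, z* = 1.645.
Margin = 1.645·0.052431 = 0.08625.
So the interval runs from 0.3407 to 0.5132.

(0.3407, 0.5132)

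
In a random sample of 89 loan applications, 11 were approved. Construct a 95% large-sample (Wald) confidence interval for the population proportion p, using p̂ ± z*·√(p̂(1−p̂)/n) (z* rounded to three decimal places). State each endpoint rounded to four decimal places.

The sample proportion is 11/89 = 0.12360.
SE(p̂) = √(0.12360·0.87640/89) = 0.034887.
z* = 1.960 at the 95% level.
Margin = 1.960·0.034887 = 0.06838.
Interval: 0.12360 ± 0.06838 → (0.0552, 0.1920).

(0.0552, 0.1920)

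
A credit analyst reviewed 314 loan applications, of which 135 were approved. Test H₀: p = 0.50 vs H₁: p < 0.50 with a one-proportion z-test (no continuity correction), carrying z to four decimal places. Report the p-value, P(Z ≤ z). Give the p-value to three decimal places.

The sample proportion is 135/314 = 0.42994.
Under H₀, SE = √(p₀(1−p₀)/n) = √(0.50·0.50/314) = √0.000796178 = 0.028217.
z = (p̂ − p₀)/SE = (135/314 − 0.50)/0.028217 ≈ -2.4831.
p-value = P(Z ≤ z) with z = -2.4831 → 0.007.

p-value = 0.007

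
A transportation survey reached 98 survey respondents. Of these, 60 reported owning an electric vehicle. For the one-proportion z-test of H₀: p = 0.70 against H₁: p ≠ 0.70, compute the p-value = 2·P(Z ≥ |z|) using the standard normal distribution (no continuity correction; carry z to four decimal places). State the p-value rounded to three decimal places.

p̂ = 60/98 = 0.61224.
Null standard error: √(0.70·0.30/98) = √0.002142857 = 0.046291.
Test statistic (full precision, shown to 4 dp): z = (60/98 − 0.70)/SE₀ ≈ -1.8957.
p-value = 2·P(Z ≥ |z|) with z = -1.8957 → 0.058.

p-value = 0.058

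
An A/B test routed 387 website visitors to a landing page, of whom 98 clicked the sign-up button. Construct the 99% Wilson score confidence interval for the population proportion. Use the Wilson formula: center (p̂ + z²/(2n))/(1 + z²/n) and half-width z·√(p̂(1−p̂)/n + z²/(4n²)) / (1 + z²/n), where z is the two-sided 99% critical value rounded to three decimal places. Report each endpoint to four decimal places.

(0.2008, 0.3140)

p̂ = 98/387 = 0.25323; z = 2.576, so z² = 6.635776.
Denominator 1 + z²/n = 1 + 6.635776/387 = 1.017147.
Center = (0.25323 + 0.008573)/1.017147 = 0.25739.
Radicand: p̂(1−p̂)/n + z²/(4n²) = 0.000488642 + 0.000011077 = 0.000499719.
Half-width = 2.576·√0.000499719/1.017147 = 0.05661.
So the interval runs from 0.2008 to 0.3140.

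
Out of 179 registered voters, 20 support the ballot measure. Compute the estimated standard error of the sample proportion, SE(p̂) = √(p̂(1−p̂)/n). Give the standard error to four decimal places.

With x = 20 successes in n = 179, p̂ = 0.11173.
p̂(1−p̂) = 0.11173·0.88827 = 0.099246.
Dividing by n and taking the root: √0.000554447 = 0.0235.

SE = 0.0235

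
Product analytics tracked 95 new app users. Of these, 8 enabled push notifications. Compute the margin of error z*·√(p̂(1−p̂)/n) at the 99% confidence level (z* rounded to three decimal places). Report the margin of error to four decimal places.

ME = 0.0734

With x = 8 successes in n = 95, p̂ = 0.08421.
SE(p̂) = √(0.08421·0.91579/95) = 0.028492.
The 99% critical value is z* = 2.576.
ME = 2.576·0.028492 = 0.0734.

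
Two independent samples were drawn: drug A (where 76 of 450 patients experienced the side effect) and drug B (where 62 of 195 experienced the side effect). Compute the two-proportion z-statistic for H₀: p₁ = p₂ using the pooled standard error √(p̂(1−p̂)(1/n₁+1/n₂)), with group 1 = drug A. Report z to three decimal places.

z = -4.240

p̂₁ = 76/450 = 0.16889, p̂₂ = 62/195 = 0.31795.
Pooling: p̂ = 138/645 = 0.21395.
SE = √[p̂(1−p̂)(1/n₁+1/n₂)] = √[0.21395·0.78605·(1/450+1/195)] ≈ 0.035159.
z = (p̂₁ − p̂₂)/SE = (0.16889 − 0.31795)/0.035159 = -0.14906/0.035159 = -4.240.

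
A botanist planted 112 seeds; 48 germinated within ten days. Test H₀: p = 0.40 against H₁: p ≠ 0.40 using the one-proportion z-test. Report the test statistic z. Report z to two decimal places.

With x = 48 successes in n = 112, p̂ = 0.42857.
SE₀ = √(0.40·0.60/112) = 0.046291.
z = (p̂ − p₀)/SE = (0.42857 − 0.40)/0.046291 = 0.62.

z = 0.62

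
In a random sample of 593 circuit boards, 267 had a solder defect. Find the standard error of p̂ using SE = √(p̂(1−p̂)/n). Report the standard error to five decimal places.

Sample proportion p̂ = 267/593 = 0.45025.
p̂(1−p̂) = 0.247525.
SE = √(0.247525/593) = 0.02043.

SE = 0.02043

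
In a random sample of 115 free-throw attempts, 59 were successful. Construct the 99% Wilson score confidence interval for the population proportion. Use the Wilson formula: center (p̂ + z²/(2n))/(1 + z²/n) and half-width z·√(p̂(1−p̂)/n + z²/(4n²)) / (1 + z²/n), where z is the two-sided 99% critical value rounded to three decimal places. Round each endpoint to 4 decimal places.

p̂ = 59/115 = 0.51304; z = 2.576, so z² = 6.635776.
Denominator 1 + z²/n = 1 + 6.635776/115 = 1.057702.
Center = (0.51304 + 0.028851)/1.057702 = 0.51233.
Radicand: p̂(1−p̂)/n + z²/(4n²) = 0.002172434 + 0.000125440 = 0.002297874.
Half-width = 2.576·√0.002297874/1.057702 = 0.11675.
Interval: 0.51233 ± 0.11675 → (0.3956, 0.6291).

(0.3956, 0.6291)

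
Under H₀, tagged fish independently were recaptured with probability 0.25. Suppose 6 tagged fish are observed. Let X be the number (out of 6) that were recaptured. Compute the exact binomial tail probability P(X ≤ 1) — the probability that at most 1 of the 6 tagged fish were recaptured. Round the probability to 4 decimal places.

P = 0.5339

X is binomial with n = 6 and p = 0.25.
P(X ≤ 1) = C(6,0)·0.25^0·0.75^6 + C(6,1)·0.25^1·0.75^5.
= 0.177979 + 0.355957 = 0.5339.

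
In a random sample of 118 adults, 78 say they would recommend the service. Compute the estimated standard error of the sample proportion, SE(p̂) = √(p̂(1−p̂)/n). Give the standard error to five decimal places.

SE = 0.04358

The sample proportion is 78/118 = 0.66102.
p̂(1−p̂) = 0.66102·0.33898 = 0.224073.
SE = √(0.224073/118) = √0.001898924 = 0.04358.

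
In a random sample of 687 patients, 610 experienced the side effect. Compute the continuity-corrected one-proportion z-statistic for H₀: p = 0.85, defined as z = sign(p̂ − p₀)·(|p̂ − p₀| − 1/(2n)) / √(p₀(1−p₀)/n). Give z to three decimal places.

With x = 610 successes in n = 687, p̂ = 0.88792. p̂ − p₀ = 0.037918.
Continuity correction 1/(2n) = 1/1374 = 0.000728.
Corrected numerator: |0.037918| − 0.000728 = 0.037190.
Null standard error: √(0.85·0.15/687) = √0.000185590 = 0.013623.
z = (+)0.037190/0.013623 = 2.730.

z = 2.730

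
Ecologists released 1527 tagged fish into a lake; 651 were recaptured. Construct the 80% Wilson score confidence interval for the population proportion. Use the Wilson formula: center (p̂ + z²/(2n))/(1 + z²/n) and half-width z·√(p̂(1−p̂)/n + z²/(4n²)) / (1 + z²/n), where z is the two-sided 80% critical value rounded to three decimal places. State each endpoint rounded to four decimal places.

(0.4102, 0.4426)

p̂ = 651/1527 = 0.42633; z = 1.282, so z² = 1.643524.
Denominator 1 + z²/n = 1 + 1.643524/1527 = 1.001076.
Center = (0.42633 + 0.000538)/1.001076 = 0.42641.
Radicand: p̂(1−p̂)/n + z²/(4n²) = 0.000160165 + 0.000000176 = 0.000160341.
Half-width = z·√(radicand)/denom = 1.282·0.012663/1.001076 = 0.01622.
So the interval runs from 0.4102 to 0.4426.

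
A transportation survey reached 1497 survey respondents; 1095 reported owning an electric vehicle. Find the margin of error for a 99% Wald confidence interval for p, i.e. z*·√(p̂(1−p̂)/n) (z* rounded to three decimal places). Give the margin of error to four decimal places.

The sample proportion is 1095/1497 = 0.73146.
SE = √(p̂(1−p̂)/n) = √(0.196425/1497) = 0.011455.
The 99% critical value is z* = 2.576.
So ME = 0.0295.

ME = 0.0295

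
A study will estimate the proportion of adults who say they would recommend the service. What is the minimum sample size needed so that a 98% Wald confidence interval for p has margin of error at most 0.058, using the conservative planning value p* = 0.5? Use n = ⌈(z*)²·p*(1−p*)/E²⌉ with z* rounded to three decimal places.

n = 403

z* = 2.326 at the 98% level.
p*(1−p*) = 0.50·0.50 = 0.2500.
Required n before rounding: 5.410276 × 0.2500 / 0.058² = 402.072.
Rounding up, n = 403.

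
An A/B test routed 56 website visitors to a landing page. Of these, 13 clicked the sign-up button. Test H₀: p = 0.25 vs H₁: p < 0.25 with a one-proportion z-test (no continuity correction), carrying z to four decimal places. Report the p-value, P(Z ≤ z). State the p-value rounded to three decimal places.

p̂ = 13/56 = 0.23214.
Under H₀, SE = √(p₀(1−p₀)/n) = √(0.25·0.75/56) = √0.003348214 = 0.057864.
z = (p̂ − p₀)/SE = (13/56 − 0.25)/0.057864 ≈ -0.3086.
From the standard normal, P(Z ≤ z) = 0.379.

p-value = 0.379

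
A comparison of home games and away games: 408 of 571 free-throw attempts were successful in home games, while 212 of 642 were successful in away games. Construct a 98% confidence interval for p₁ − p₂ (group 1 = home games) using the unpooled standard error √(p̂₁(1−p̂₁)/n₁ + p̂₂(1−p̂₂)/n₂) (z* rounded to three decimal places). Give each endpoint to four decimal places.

p̂₁ = 408/571 = 0.71454, p̂₂ = 212/642 = 0.33022; p̂₁ − p̂₂ = 0.38432.
Unpooled SE = √(p̂₁(1−p̂₁)/n₁ + p̂₂(1−p̂₂)/n₂) = √(0.000357223 + 0.000344508) = 0.026490.
z* = 2.326 at the 98% level. Margin = 2.326·0.026490 = 0.06162.
Interval: 0.38432 ± 0.06162 → (0.3227, 0.4459).

(0.3227, 0.4459)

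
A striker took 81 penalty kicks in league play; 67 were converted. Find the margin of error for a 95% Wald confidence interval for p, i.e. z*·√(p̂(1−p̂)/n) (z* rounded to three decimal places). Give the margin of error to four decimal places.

ME = 0.0823

The sample proportion is 67/81 = 0.82716.
Standard error of p̂: √(0.142966/81) = √0.001765012 = 0.042012.
For 95% confidence, z* = 1.960.
So ME = 0.0823.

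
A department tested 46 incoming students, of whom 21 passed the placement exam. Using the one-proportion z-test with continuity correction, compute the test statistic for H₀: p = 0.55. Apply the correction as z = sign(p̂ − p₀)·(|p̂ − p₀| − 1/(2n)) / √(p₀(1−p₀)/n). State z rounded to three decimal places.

z = -1.126

Sample proportion p̂ = 21/46 = 0.45652. p̂ − p₀ = -0.093478.
1/(2n) = 0.010870.
Corrected numerator: |-0.093478| − 0.010870 = 0.082608.
Null standard error: √(0.55·0.45/46) = √0.005380435 = 0.073351.
z = −0.082608/0.073351 = -1.126.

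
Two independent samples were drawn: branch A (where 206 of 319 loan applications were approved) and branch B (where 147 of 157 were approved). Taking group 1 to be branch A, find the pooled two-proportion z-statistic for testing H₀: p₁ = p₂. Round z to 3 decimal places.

z = -6.808

Sample proportions: p̂₁ = 206/319 = 0.64577 and p̂₂ = 147/157 = 0.93631.
Pooling: p̂ = 353/476 = 0.74160.
SE = √[p̂(1−p̂)(1/n₁+1/n₂)] = √[0.74160·0.25840·(1/319+1/157)] ≈ 0.042677.
z = (p̂₁ − p̂₂)/SE = (0.64577 − 0.93631)/0.042677 = -0.29054/0.042677 = -6.808.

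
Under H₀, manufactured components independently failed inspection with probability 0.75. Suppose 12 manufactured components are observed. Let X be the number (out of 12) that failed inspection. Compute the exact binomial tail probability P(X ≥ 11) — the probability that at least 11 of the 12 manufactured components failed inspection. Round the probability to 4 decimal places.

X is binomial with n = 12 and p = 0.75.
P(X ≥ 11) = C(12,11)·0.75^11·0.25^1 + C(12,12)·0.75^12·0.25^0.
= 0.126705 + 0.031676 = 0.1584.

P = 0.1584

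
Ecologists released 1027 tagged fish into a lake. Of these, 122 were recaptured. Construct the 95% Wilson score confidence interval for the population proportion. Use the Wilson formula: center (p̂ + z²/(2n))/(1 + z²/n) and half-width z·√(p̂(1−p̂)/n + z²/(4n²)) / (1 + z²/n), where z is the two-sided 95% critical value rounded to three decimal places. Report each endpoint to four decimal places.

Here p̂ = 122/1027 = 0.11879 and z = 1.960 (z² = 3.841600).
1 + z²/n = 1.003741.
Center = (0.11879 + 0.001870)/1.003741 = 0.12021.
Radicand: p̂(1−p̂)/n + z²/(4n²) = 0.000101929 + 0.000000911 = 0.000102840.
Half-width = z·√(radicand)/denom = 1.960·0.010141/1.003741 = 0.01980.
Interval: 0.12021 ± 0.01980 → (0.1004, 0.1400).

(0.1004, 0.1400)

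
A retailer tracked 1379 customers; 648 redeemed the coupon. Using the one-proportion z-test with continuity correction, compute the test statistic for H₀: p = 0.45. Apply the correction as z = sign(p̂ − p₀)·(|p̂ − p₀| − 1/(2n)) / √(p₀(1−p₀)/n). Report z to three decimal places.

The sample proportion is 648/1379 = 0.46991. p̂ − p₀ = 0.019906.
Continuity correction 1/(2n) = 1/2758 = 0.000363.
Corrected numerator: |0.019906| − 0.000363 = 0.019543.
Null standard error: √(0.45·0.55/1379) = √0.000179478 = 0.013397.
z = (+)0.019543/0.013397 = 1.459.

z = 1.459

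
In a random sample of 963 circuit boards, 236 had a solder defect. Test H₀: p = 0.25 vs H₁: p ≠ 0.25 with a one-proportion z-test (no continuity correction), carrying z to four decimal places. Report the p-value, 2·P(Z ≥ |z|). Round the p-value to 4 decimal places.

p-value = 0.7237

p̂ = 236/963 = 0.24507.
Under H₀, SE = √(p₀(1−p₀)/n) = √(0.25·0.75/963) = √0.000194704 = 0.013954.
z = (p̂ − p₀)/SE = (236/963 − 0.25)/0.013954 ≈ -0.3535.
From the standard normal, 2·P(Z ≥ |z|) = 0.7237.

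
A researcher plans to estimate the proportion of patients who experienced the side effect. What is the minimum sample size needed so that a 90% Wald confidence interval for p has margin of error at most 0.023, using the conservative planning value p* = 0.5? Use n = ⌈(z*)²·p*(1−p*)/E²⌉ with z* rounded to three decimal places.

n = 1279

The 90% critical value is z* = 1.645.
p*(1−p*) = 0.2500.
Required n before rounding: 2.706025 × 0.2500 / 0.023² = 1278.840.
Rounding up, n = 1279.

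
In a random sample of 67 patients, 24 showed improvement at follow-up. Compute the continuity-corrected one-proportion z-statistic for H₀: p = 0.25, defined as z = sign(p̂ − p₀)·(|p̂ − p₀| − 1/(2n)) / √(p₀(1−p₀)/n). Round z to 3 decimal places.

Sample proportion p̂ = 24/67 = 0.35821. p̂ − p₀ = 0.108209.
1/(2n) = 0.007463.
Corrected numerator: |0.108209| − 0.007463 = 0.100746.
Null standard error: √(0.25·0.75/67) = √0.002798507 = 0.052901.
z = +0.100746/0.052901 = 1.904.

z = 1.904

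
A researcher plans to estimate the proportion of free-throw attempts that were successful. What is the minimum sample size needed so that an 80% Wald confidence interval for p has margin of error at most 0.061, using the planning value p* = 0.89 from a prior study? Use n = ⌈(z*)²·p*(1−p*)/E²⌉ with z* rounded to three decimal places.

For 80% confidence, z* = 1.282.
p*(1−p*) = 0.89·0.11 = 0.0979.
Required n before rounding: 1.643524 × 0.0979 / 0.061² = 43.241.
⌈43.241⌉ = 44.

n = 44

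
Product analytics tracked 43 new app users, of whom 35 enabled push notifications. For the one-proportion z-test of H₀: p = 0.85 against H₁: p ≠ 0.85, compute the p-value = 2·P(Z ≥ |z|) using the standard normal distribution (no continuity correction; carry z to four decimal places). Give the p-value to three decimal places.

p-value = 0.508

p̂ = 35/43 = 0.81395.
Under H₀, SE = √(p₀(1−p₀)/n) = √(0.85·0.15/43) = √0.002965116 = 0.054453.
Test statistic (full precision, shown to 4 dp): z = (35/43 − 0.85)/SE₀ ≈ -0.6620.
From the standard normal, 2·P(Z ≥ |z|) = 0.508.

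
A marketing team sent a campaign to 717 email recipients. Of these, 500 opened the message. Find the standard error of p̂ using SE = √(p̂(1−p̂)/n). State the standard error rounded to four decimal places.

SE = 0.0172

The sample proportion is 500/717 = 0.69735.
p̂(1−p̂) = 0.69735·0.30265 = 0.211053.
SE = √(0.211053/717) = 0.0172.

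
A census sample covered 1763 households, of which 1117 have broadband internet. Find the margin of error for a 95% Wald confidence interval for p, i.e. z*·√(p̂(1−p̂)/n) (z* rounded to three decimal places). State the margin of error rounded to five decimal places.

ME = 0.02249

The sample proportion is 1117/1763 = 0.63358.
SE(p̂) = √(0.63358·0.36642/1763) = 0.011475.
z* = 1.960 at the 95% level.
ME = 1.960·0.011475 = 0.02249.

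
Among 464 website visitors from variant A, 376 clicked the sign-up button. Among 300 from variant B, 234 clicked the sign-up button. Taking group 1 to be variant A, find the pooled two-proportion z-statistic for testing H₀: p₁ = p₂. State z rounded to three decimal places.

p̂₁ = 376/464 = 0.81034, p̂₂ = 234/300 = 0.78000.
Pooled p̂ = (376+234)/(464+300) = 610/764 = 0.79843.
SE = √[p̂(1−p̂)(1/n₁+1/n₂)] = √[0.79843·0.20157·(1/464+1/300)] ≈ 0.029721.
z = (p̂₁ − p̂₂)/SE = (0.81034 − 0.78000)/0.029721 = 0.03034/0.029721 = 1.021.

z = 1.021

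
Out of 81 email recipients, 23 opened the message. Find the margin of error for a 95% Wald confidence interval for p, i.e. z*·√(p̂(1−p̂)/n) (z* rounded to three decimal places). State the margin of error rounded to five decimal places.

ME = 0.09820

With x = 23 successes in n = 81, p̂ = 0.28395.
Standard error of p̂: √(0.203323/81) = √0.002510156 = 0.050101.
z* = 1.960 at the 95% level.
ME = 1.960·0.050101 = 0.09820.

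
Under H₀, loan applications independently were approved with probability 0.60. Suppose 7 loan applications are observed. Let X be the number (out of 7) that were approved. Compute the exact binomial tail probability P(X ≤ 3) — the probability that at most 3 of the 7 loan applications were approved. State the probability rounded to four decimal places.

X ~ Binomial(n=7, p=0.60).
P(X ≤ 3) = C(7,0)·0.60^0·0.40^7 + C(7,1)·0.60^1·0.40^6 + C(7,2)·0.60^2·0.40^5 + C(7,3)·0.60^3·0.40^4.
= 0.001638 + 0.017203 + 0.077414 + 0.193536 = 0.2898.

P = 0.2898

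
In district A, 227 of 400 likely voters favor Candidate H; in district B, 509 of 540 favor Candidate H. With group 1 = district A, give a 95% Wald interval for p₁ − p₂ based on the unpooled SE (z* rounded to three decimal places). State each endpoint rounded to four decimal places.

p̂₁ = 227/400 = 0.56750, p̂₂ = 509/540 = 0.94259; p̂₁ − p̂₂ = -0.37509.
Unpooled SE = √(p̂₁(1−p̂₁)/n₁ + p̂₂(1−p̂₂)/n₂) = √(0.000613609 + 0.000100207) = 0.026717.
z* = 1.960 at the 95% level. Margin = 1.960·0.026717 = 0.05237.
Interval: -0.37509 ± 0.05237 → (-0.4275, -0.3227).

(-0.4275, -0.3227)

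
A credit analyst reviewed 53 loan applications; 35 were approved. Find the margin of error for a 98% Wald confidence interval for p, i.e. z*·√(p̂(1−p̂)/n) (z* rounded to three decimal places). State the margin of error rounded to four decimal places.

ME = 0.1513

The sample proportion is 35/53 = 0.66038.
SE = √(p̂(1−p̂)/n) = √(0.224279/53) = 0.065051.
For 98% confidence, z* = 2.326.
So ME = 0.1513.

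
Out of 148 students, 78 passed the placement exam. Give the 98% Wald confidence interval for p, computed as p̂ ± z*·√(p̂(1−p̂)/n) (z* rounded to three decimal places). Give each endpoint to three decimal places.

(0.432, 0.622)

The sample proportion is 78/148 = 0.52703.
SE = √(p̂(1−p̂)/n) = √(0.249270/148) = 0.041040.
The 98% critical value is z* = 2.326.
Margin = 2.326·0.041040 = 0.09546.
So the interval runs from 0.432 to 0.622.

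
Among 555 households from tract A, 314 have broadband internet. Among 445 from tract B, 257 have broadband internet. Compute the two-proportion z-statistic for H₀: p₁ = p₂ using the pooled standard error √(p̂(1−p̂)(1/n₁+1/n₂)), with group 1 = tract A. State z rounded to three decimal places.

z = -0.373

Sample proportions: p̂₁ = 314/555 = 0.56577 and p̂₂ = 257/445 = 0.57753.
Pooling: p̂ = 571/1000 = 0.57100.
SE = √[p̂(1−p̂)(1/n₁+1/n₂)] = √[0.57100·0.42900·(1/555+1/445)] ≈ 0.031493.
z = (p̂₁ − p̂₂)/SE = (0.56577 − 0.57753)/0.031493 = -0.01176/0.031493 = -0.373.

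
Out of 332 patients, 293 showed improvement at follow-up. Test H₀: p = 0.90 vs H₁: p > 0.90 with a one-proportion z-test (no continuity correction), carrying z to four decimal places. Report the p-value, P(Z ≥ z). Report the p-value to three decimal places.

p-value = 0.856

The sample proportion is 293/332 = 0.88253.
Under H₀, SE = √(p₀(1−p₀)/n) = √(0.90·0.10/332) = √0.000271084 = 0.016465.
Test statistic (full precision, shown to 4 dp): z = (293/332 − 0.90)/SE₀ ≈ -1.0611.
From the standard normal, P(Z ≥ z) = 0.856.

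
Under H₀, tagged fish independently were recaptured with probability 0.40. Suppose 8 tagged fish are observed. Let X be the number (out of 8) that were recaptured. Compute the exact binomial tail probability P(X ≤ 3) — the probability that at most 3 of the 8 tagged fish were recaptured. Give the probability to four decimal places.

X ~ Binomial(n=8, p=0.40).
P(X ≤ 3) = C(8,0)·0.40^0·0.60^8 + C(8,1)·0.40^1·0.60^7 + C(8,2)·0.40^2·0.60^6 + C(8,3)·0.40^3·0.60^5.
= 0.016796 + 0.089580 + 0.209019 + 0.278692 = 0.5941.

P = 0.5941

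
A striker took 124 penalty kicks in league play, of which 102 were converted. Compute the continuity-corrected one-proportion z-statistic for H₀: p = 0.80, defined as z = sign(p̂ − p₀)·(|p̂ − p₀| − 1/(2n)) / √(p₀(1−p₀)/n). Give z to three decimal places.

The sample proportion is 102/124 = 0.82258. p̂ − p₀ = 0.022581.
1/(2n) = 0.004032.
Corrected numerator: |0.022581| − 0.004032 = 0.018549.
Null standard error: √(0.80·0.20/124) = √0.001290323 = 0.035921.
z = (+)0.018549/0.035921 = 0.516.

z = 0.516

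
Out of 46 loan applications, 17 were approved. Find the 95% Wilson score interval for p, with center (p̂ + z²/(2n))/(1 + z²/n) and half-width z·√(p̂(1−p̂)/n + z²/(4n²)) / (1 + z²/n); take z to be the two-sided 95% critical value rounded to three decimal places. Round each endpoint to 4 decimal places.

(0.2452, 0.5140)

p̂ = 17/46 = 0.36957; z = 1.960, so z² = 3.841600.
Denominator 1 + z²/n = 1 + 3.841600/46 = 1.083513.
Adjusted center: (0.36957 + z²/(2n))/1.083513 = 0.37962.
Radicand: p̂(1−p̂)/n + z²/(4n²) = 0.005064930 + 0.000453875 = 0.005518805.
Half-width = z·√(radicand)/denom = 1.960·0.074289/1.083513 = 0.13438.
Interval: 0.37962 ± 0.13438 → (0.2452, 0.5140).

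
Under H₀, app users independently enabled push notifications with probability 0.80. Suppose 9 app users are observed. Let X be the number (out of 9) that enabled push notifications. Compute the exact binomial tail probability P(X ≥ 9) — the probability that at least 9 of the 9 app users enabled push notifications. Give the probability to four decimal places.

X is binomial with n = 9 and p = 0.80.
P(X ≥ 9) = C(9,9)·0.80^9·0.20^0.
= 0.134218 = 0.1342.

P = 0.1342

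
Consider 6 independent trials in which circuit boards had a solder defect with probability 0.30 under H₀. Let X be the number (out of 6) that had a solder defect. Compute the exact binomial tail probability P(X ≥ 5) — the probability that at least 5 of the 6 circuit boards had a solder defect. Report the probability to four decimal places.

P = 0.0109

X is binomial with n = 6 and p = 0.30.
P(X ≥ 5) = C(6,5)·0.30^5·0.70^1 + C(6,6)·0.30^6·0.70^0.
= 0.010206 + 0.000729 = 0.0109.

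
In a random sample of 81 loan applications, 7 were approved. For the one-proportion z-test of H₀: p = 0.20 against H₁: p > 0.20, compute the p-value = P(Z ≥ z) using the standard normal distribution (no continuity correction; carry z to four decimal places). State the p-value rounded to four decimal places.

p-value = 0.9947

With x = 7 successes in n = 81, p̂ = 0.08642.
SE₀ = √(0.20·0.80/81) = 0.044444.
Test statistic (full precision, shown to 4 dp): z = (7/81 − 0.20)/SE₀ ≈ -2.5556.
p-value = P(Z ≥ z) with z = -2.5556 → 0.9947.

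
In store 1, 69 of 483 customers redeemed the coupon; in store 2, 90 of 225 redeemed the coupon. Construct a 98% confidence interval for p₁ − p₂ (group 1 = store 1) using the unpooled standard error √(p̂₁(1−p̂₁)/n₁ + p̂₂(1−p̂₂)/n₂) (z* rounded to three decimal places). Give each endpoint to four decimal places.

(-0.3417, -0.1726)

p̂₁ = 69/483 = 0.14286, p̂₂ = 90/225 = 0.40000; p̂₁ − p̂₂ = -0.25714.
Unpooled SE = √(p̂₁(1−p̂₁)/n₁ + p̂₂(1−p̂₂)/n₂) = √(0.000253518 + 0.001066667) = 0.036334.
For 98% confidence, z* = 2.326. Margin of error = 0.08451.
Interval: -0.25714 ± 0.08451 → (-0.3417, -0.1726).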